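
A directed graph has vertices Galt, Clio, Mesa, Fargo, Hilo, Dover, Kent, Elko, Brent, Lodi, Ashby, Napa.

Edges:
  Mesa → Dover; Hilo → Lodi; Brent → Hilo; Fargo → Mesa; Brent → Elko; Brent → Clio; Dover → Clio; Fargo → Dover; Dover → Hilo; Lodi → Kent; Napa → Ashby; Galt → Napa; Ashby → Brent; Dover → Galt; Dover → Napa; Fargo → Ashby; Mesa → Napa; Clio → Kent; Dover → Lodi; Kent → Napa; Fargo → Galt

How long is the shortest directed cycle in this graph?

5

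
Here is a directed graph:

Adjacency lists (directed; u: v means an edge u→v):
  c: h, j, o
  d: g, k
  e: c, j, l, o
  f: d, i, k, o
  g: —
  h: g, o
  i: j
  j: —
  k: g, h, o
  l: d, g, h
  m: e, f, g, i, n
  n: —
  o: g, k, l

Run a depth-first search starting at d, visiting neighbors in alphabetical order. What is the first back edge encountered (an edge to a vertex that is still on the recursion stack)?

DFS from d (visiting neighbors in alphabetical order); mark gray on enter, black on exit:
d gray
  g gray
  g black
  k gray
    k→g: g black — skip
    h gray
      h→g: g black — skip
      o gray
        o→g: g black — skip
        o→k: k is gray → back edge
First back edge: o → k.

o→k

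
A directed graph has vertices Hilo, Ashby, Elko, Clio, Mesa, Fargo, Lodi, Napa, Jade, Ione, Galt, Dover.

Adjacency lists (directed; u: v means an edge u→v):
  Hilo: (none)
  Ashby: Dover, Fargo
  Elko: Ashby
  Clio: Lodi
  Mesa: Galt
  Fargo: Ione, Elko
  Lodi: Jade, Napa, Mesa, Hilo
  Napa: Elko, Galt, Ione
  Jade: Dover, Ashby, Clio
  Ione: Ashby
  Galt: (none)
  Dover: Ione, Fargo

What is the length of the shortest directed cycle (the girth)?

3

For each vertex v, BFS finds the shortest path from v back to v.
The shortest such closed walk is Clio → Lodi → Jade → Clio, length 3.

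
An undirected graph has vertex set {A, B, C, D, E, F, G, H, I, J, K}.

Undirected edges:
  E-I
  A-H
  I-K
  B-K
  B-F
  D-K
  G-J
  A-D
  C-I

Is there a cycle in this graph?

DFS, tracking each vertex's parent; an edge to a visited non-parent vertex closes a cycle.
Start from J:
visit J (parent –)
  visit G (parent J)
    G–J: parent, skip
visit A (parent –)
  visit D (parent A)
    visit K (parent D)
      visit I (parent K)
        visit E (parent I)
          E–I: parent, skip
        visit C (parent I)
          C–I: parent, skip
        I–K: parent, skip
      visit B (parent K)
        B–K: parent, skip
        visit F (parent B)
          F–B: parent, skip
      K–D: parent, skip
    D–A: parent, skip
  visit H (parent A)
    H–A: parent, skip
No non-parent visited neighbor found — the graph is a forest.

No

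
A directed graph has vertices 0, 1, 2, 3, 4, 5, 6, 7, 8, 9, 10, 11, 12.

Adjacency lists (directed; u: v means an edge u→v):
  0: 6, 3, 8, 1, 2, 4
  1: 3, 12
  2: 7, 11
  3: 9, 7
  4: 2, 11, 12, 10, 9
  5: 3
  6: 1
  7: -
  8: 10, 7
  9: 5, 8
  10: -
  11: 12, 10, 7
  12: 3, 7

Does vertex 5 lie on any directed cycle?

Yes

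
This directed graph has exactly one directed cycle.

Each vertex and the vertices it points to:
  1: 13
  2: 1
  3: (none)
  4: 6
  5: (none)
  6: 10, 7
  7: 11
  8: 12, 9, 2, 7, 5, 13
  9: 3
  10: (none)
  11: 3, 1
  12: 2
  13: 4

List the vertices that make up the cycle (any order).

1, 4, 6, 7, 11, 13

DFS with gray/black marking from 13:
13 gray
  4 gray
    6 gray
      10 gray
      10 black
      7 gray
        11 gray
          3 gray
          3 black
          1 gray
            1→13: 13 is gray → back edge
Back edge closes the cycle 13 → 4 → 6 → 7 → 11 → 1 → 13; its vertices are {1, 4, 6, 7, 11, 13}.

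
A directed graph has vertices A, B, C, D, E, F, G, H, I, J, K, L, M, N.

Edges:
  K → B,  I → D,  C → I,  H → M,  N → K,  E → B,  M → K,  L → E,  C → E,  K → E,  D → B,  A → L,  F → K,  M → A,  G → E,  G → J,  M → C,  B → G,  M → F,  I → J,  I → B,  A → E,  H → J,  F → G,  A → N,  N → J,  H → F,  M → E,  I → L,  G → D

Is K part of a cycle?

K lies on a cycle iff there is a path from K back to itself.
Exploring from K, it never reaches itself; equivalently, its strongly connected component is a singleton.

No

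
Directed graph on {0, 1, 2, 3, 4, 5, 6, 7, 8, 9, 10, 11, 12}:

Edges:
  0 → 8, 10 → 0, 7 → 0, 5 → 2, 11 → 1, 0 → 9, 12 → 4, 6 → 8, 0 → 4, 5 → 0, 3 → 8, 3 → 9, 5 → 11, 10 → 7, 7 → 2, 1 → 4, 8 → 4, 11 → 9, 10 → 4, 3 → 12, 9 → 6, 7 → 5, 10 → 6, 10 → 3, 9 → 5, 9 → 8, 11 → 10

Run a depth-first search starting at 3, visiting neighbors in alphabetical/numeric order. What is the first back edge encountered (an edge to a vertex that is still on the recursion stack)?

0->9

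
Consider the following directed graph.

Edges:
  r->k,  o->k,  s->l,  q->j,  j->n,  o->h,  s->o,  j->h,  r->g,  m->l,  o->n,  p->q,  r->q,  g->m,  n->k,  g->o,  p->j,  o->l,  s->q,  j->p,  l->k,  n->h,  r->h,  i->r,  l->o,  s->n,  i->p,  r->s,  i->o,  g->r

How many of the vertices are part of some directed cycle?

A vertex is on a directed cycle iff it belongs to a strongly connected component of size ≥ 2 (or has a self-loop).
The vertices on cycles are {g, j, l, o, p, q, r} — 7 in total.

7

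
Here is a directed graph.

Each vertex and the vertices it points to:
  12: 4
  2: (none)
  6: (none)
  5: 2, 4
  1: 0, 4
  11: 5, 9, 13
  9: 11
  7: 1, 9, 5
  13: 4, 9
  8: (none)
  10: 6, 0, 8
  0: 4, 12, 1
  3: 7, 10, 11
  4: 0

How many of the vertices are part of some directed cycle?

A vertex is on a directed cycle iff it belongs to a strongly connected component of size ≥ 2 (or has a self-loop).
The vertices on cycles are {0, 1, 4, 9, 11, 12, 13} — 7 in total.

7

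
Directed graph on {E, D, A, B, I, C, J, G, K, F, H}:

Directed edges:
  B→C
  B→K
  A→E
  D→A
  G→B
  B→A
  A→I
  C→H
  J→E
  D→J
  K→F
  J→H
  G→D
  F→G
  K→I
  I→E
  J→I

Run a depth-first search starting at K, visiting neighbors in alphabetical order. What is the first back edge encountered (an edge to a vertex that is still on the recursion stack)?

DFS from K (visiting neighbors in alphabetical order); mark gray on enter, black on exit:
K gray
  F gray
    G gray
      B gray
        A gray
          E gray
          E black
          I gray
            I→E: E black — skip
          I black
        A black
        C gray
          H gray
          H black
        C black
        B→K: K is gray → back edge
First back edge: B → K.

B->K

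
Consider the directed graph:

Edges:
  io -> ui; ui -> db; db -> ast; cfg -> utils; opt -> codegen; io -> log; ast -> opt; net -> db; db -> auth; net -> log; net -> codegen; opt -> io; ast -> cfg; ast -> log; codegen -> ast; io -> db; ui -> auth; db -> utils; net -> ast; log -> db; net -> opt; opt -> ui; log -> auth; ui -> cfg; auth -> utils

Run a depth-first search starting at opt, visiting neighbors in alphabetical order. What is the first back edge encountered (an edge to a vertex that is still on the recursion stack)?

DFS from opt (visiting neighbors in alphabetical order); mark gray on enter, black on exit:
opt gray
  codegen gray
    ast gray
      cfg gray
        utils gray
        utils black
      cfg black
      log gray
        auth gray
          auth→utils: utils black — skip
        auth black
        db gray
          db→ast: ast is gray → back edge
First back edge: db → ast.

db->ast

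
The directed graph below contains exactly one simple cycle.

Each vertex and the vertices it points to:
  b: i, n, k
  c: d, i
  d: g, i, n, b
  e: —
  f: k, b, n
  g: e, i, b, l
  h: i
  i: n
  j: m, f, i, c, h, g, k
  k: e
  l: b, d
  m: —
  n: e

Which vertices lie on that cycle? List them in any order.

d, g, l

DFS with gray/black marking from g:
g gray
  e gray
  e black
  i gray
    n gray
      n→e: e black — skip
    n black
  i black
  b gray
    b→i: i black — skip
    b→n: n black — skip
    k gray
      k→e: e black — skip
    k black
  b black
  l gray
    l→b: b black — skip
    d gray
      d→g: g is gray → back edge
Back edge closes the cycle g → l → d → g; its vertices are {d, g, l}.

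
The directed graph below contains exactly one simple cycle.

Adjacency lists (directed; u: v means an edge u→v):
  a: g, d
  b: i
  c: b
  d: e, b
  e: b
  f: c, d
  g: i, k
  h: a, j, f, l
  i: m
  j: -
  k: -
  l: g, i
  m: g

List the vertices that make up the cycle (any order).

DFS with gray/black marking from g:
g gray
  i gray
    m gray
      m→g: g is gray → back edge
Back edge closes the cycle g → i → m → g; its vertices are {g, i, m}.

g, i, m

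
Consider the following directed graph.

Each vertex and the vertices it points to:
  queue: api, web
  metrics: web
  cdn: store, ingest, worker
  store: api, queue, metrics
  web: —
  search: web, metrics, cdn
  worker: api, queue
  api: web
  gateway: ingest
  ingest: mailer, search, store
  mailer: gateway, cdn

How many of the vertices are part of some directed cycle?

5

A vertex is on a directed cycle iff it belongs to a strongly connected component of size ≥ 2 (or has a self-loop).
The vertices on cycles are {cdn, ingest, mailer, search, gateway} — 5 in total.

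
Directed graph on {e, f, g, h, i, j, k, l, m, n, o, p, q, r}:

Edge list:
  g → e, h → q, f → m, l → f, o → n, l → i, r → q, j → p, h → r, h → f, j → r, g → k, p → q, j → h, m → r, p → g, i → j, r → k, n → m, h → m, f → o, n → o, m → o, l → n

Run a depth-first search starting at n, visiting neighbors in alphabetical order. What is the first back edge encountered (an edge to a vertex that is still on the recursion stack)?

o→n

DFS from n (visiting neighbors in alphabetical order); mark gray on enter, black on exit:
n gray
  m gray
    o gray
      o→n: n is gray → back edge
First back edge: o → n.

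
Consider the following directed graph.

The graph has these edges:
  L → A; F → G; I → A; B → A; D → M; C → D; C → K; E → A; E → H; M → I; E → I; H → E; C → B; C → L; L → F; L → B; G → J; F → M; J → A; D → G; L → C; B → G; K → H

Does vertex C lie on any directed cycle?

C is on a cycle iff C can reach itself via ≥1 edge.
C → L → C — yes.

Yes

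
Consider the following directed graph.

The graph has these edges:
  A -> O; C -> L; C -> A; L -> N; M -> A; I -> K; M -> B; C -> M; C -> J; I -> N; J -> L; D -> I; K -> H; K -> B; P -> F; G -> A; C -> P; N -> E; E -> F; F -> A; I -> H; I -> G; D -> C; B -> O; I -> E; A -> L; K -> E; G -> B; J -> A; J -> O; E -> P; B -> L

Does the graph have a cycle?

DFS with white/gray/black marking, starting from L:
L gray
  N gray
    E gray
      P gray
        F gray
          A gray
            O gray
            O black
            A→L: L is gray → back edge
Back edge found, so a cycle exists: L → N → E → P → F → A → L.

Yes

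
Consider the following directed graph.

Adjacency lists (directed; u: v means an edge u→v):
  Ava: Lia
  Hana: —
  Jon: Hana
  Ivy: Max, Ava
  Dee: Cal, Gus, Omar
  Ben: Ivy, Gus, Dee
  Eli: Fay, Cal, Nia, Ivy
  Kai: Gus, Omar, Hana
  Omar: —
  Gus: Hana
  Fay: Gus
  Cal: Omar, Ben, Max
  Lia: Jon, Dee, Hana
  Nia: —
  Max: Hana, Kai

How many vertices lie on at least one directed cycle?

6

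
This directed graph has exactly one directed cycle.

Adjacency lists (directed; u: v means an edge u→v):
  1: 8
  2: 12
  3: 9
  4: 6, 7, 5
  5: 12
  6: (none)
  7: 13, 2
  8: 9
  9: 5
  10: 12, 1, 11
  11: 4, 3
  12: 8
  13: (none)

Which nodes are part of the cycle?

5, 8, 9, 12

DFS with gray/black marking from 5:
5 gray
  12 gray
    8 gray
      9 gray
        9→5: 5 is gray → back edge
Back edge closes the cycle 5 → 12 → 8 → 9 → 5; its vertices are {5, 8, 9, 12}.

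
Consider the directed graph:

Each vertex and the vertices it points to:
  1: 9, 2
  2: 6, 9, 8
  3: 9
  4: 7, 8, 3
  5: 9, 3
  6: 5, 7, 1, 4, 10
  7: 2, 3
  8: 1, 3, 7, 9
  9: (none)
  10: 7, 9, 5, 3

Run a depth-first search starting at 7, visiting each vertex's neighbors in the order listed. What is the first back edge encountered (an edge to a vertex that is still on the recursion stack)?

6->7

DFS from 7 (visiting each vertex's neighbors in the order listed); mark gray on enter, black on exit:
7 gray
  2 gray
    6 gray
      5 gray
        9 gray
        9 black
        3 gray
          3→9: 9 black — skip
        3 black
      5 black
      6→7: 7 is gray → back edge
First back edge: 6 → 7.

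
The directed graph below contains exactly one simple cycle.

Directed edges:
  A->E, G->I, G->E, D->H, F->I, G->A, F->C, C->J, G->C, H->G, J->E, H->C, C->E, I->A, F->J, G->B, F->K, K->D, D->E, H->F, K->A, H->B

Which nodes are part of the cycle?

D, F, H, K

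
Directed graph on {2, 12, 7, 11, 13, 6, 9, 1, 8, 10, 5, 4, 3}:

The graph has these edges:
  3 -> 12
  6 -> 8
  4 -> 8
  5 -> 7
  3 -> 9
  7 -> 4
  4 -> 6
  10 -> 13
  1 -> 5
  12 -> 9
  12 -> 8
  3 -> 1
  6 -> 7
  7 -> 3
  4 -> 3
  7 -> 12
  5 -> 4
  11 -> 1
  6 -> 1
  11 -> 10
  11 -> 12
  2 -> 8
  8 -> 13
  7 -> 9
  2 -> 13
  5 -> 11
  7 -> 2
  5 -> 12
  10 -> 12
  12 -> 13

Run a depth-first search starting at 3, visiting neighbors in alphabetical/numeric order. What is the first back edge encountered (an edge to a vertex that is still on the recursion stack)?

DFS from 3 (visiting neighbors in alphabetical/numeric order); mark gray on enter, black on exit:
3 gray
  1 gray
    5 gray
      4 gray
        4→3: 3 is gray → back edge
First back edge: 4 → 3.

4→3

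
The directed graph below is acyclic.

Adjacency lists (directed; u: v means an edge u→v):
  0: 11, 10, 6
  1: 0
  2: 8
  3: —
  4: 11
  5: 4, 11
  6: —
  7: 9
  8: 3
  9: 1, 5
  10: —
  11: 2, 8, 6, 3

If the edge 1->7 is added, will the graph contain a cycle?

Adding 1→7 creates a cycle iff 7 can already reach 1.
Path from 7: 7 → 9 → 1.
So 7 → … → 1 → 7 is a cycle.

Yes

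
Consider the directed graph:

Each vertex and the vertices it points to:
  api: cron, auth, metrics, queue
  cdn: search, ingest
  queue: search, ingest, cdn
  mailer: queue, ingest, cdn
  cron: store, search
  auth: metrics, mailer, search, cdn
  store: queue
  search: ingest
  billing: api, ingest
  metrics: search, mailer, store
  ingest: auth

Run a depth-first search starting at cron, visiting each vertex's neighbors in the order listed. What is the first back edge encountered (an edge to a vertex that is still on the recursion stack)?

metrics->search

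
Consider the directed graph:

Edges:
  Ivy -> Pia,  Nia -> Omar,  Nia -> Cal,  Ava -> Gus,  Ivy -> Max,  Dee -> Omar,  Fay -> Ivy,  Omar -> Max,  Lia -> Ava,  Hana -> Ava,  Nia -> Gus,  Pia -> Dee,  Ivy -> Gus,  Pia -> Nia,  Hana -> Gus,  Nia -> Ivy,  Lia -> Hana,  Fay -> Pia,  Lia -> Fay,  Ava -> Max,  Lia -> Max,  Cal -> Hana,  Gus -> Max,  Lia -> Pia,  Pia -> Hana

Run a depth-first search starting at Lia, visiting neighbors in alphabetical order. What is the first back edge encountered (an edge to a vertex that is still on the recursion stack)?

Nia→Ivy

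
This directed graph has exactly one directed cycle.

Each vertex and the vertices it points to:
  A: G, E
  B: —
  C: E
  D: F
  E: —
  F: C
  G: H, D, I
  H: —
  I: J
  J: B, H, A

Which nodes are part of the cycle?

DFS with gray/black marking from G:
G gray
  H gray
  H black
  D gray
    F gray
      C gray
        E gray
        E black
      C black
    F black
  D black
  I gray
    J gray
      B gray
      B black
      J→H: H black — skip
      A gray
        A→G: G is gray → back edge
Back edge closes the cycle G → I → J → A → G; its vertices are {A, G, I, J}.

A, G, I, J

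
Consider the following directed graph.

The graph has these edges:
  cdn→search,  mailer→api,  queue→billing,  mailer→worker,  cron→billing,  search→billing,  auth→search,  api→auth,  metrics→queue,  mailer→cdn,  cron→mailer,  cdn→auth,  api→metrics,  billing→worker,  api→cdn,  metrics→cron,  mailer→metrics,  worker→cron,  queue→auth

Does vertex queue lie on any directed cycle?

Yes

queue is on a cycle iff queue can reach itself via ≥1 edge.
queue → billing → worker → cron → mailer → metrics → queue — yes.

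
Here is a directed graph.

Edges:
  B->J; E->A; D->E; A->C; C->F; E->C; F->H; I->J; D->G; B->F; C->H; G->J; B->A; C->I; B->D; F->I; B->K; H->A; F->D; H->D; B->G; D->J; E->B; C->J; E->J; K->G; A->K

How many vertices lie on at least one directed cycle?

A vertex is on a directed cycle iff it belongs to a strongly connected component of size ≥ 2 (or has a self-loop).
The vertices on cycles are {A, B, C, D, E, F, H} — 7 in total.

7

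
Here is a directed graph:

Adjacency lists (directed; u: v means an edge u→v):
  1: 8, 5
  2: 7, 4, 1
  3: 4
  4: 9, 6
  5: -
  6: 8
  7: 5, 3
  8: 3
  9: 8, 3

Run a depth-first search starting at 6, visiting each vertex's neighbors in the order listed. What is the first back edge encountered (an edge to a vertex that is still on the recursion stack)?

DFS from 6 (visiting each vertex's neighbors in the order listed); mark gray on enter, black on exit:
6 gray
  8 gray
    3 gray
      4 gray
        9 gray
          9→8: 8 is gray → back edge
First back edge: 9 → 8.

9→8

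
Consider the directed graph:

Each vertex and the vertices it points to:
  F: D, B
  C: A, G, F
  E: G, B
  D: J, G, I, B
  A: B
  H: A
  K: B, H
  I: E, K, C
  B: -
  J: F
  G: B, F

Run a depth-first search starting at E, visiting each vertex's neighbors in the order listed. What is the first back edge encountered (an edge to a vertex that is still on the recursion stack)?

J→F

DFS from E (visiting each vertex's neighbors in the order listed); mark gray on enter, black on exit:
E gray
  G gray
    B gray
    B black
    F gray
      D gray
        J gray
          J→F: F is gray → back edge
First back edge: J → F.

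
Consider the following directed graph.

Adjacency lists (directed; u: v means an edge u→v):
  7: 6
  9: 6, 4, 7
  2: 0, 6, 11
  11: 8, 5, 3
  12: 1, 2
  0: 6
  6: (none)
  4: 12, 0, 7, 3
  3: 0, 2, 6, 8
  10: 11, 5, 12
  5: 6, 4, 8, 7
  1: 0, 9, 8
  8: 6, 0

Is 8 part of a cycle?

No

8 lies on a cycle iff there is a path from 8 back to itself.
Exploring from 8, it never reaches itself; equivalently, its strongly connected component is a singleton.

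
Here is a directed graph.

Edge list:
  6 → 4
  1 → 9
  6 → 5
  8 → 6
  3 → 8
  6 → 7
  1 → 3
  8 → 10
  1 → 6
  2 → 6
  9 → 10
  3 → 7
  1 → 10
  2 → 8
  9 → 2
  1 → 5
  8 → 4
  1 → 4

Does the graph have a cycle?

DFS with white/gray/black marking, starting from 1:
1 gray
  9 gray
    2 gray
      6 gray
        4 gray
        4 black
        7 gray
        7 black
        5 gray
        5 black
      6 black
      8 gray
        8→4: 4 black — skip
        8→6: 6 black — skip
        10 gray
        10 black
      8 black
    2 black
    9→10: 10 black — skip
  9 black
  1→6: 6 black — skip
  1→5: 5 black — skip
  3 gray
    3→7: 7 black — skip
    3→8: 8 black — skip
  3 black
  1→4: 4 black — skip
  1→10: 10 black — skip
1 black
Every edge goes to a white or black vertex — no back edge, so the graph is acyclic.

No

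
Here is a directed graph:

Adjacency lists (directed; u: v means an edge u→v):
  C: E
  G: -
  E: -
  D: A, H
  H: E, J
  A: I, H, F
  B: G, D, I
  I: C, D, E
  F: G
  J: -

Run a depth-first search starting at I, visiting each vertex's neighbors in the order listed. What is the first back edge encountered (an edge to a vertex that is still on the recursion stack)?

DFS from I (visiting each vertex's neighbors in the order listed); mark gray on enter, black on exit:
I gray
  C gray
    E gray
    E black
  C black
  D gray
    A gray
      A→I: I is gray → back edge
First back edge: A → I.

A→I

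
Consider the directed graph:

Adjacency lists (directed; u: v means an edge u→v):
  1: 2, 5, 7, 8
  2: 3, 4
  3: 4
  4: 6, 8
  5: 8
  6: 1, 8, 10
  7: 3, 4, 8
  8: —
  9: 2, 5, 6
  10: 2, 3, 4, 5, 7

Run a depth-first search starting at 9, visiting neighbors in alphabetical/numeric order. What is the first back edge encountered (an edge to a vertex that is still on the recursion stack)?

1->2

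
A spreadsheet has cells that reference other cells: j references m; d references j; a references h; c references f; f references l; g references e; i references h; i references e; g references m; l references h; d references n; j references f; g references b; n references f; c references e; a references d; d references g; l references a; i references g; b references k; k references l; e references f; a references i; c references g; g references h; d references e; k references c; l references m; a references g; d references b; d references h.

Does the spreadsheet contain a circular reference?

DFS with white/gray/black marking, starting from l:
l gray
  m gray
  m black
  h gray
  h black
  a gray
    g gray
      g→h: h black — skip
      e gray
        f gray
          f→l: l is gray → back edge
Back edge found, so a cycle exists: l → a → g → e → f → l.

Yes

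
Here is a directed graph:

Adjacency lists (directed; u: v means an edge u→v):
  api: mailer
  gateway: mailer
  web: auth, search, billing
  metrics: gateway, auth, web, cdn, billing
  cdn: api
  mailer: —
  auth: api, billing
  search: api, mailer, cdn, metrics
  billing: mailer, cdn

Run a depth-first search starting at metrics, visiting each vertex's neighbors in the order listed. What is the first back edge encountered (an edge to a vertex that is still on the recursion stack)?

search→metrics

DFS from metrics (visiting each vertex's neighbors in the order listed); mark gray on enter, black on exit:
metrics gray
  gateway gray
    mailer gray
    mailer black
  gateway black
  auth gray
    api gray
      api→mailer: mailer black — skip
    api black
    billing gray
      billing→mailer: mailer black — skip
      cdn gray
        cdn→api: api black — skip
      cdn black
    billing black
  auth black
  web gray
    web→auth: auth black — skip
    search gray
      search→api: api black — skip
      search→mailer: mailer black — skip
      search→cdn: cdn black — skip
      search→metrics: metrics is gray → back edge
First back edge: search → metrics.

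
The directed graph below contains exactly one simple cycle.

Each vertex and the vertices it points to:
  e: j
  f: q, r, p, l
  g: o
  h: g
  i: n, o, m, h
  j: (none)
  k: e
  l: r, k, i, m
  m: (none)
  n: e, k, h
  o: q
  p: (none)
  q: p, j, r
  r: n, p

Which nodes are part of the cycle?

DFS with gray/black marking from n:
n gray
  e gray
    j gray
    j black
  e black
  k gray
    k→e: e black — skip
  k black
  h gray
    g gray
      o gray
        q gray
          p gray
          p black
          q→j: j black — skip
          r gray
            r→n: n is gray → back edge
Back edge closes the cycle n → h → g → o → q → r → n; its vertices are {g, h, n, o, q, r}.

g, h, n, o, q, r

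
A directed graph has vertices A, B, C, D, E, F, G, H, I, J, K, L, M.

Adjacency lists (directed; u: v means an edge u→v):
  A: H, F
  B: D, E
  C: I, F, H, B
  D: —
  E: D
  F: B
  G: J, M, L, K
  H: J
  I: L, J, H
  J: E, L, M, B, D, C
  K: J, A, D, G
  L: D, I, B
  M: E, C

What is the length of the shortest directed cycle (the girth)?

2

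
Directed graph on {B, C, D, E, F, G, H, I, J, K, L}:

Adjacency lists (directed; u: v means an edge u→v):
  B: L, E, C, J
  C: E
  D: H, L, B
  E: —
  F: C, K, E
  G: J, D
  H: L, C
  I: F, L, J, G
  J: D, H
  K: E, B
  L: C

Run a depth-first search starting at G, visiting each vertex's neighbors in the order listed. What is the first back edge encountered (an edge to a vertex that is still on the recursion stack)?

DFS from G (visiting each vertex's neighbors in the order listed); mark gray on enter, black on exit:
G gray
  J gray
    D gray
      H gray
        L gray
          C gray
            E gray
            E black
          C black
        L black
        H→C: C black — skip
      H black
      D→L: L black — skip
      B gray
        B→L: L black — skip
        B→E: E black — skip
        B→C: C black — skip
        B→J: J is gray → back edge
First back edge: B → J.

B->J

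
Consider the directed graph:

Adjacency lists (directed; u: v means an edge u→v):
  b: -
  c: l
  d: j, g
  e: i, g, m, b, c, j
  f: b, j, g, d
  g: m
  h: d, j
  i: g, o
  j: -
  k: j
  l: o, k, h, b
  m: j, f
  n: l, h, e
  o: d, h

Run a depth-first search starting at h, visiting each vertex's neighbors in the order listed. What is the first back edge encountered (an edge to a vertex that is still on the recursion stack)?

DFS from h (visiting each vertex's neighbors in the order listed); mark gray on enter, black on exit:
h gray
  d gray
    j gray
    j black
    g gray
      m gray
        m→j: j black — skip
        f gray
          b gray
          b black
          f→j: j black — skip
          f→g: g is gray → back edge
First back edge: f → g.

f->g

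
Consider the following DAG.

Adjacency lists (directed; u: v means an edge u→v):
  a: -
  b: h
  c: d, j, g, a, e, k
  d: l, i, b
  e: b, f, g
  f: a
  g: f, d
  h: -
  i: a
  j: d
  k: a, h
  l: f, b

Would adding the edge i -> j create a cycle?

Adding i→j creates a cycle iff j can already reach i.
Path from j: j → d → i.
So j → … → i → j is a cycle.

Yes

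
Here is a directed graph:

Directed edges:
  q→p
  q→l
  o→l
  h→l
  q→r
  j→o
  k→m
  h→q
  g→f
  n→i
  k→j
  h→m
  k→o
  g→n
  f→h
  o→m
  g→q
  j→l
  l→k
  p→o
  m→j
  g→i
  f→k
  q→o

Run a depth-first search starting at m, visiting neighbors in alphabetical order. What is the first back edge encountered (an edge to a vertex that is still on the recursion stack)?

k→j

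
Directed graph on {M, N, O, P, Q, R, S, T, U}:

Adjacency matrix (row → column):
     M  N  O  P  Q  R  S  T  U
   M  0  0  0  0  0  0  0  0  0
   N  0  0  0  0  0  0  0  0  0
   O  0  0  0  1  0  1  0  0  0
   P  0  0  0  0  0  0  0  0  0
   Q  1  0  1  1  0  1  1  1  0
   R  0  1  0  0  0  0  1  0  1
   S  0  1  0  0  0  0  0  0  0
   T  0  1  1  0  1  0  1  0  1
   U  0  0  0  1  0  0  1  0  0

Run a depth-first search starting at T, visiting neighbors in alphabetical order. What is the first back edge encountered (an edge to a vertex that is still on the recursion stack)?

DFS from T (visiting neighbors in alphabetical order); mark gray on enter, black on exit:
T gray
  N gray
  N black
  O gray
    P gray
    P black
    R gray
      R→N: N black — skip
      S gray
        S→N: N black — skip
      S black
      U gray
        U→P: P black — skip
        U→S: S black — skip
      U black
    R black
  O black
  Q gray
    M gray
    M black
    Q→O: O black — skip
    Q→P: P black — skip
    Q→R: R black — skip
    Q→S: S black — skip
    Q→T: T is gray → back edge
First back edge: Q → T.

Q→T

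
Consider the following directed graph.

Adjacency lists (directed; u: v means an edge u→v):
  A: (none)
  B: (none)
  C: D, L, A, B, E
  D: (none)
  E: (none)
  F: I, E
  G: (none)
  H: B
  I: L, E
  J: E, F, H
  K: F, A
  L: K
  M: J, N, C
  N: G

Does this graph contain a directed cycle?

Yes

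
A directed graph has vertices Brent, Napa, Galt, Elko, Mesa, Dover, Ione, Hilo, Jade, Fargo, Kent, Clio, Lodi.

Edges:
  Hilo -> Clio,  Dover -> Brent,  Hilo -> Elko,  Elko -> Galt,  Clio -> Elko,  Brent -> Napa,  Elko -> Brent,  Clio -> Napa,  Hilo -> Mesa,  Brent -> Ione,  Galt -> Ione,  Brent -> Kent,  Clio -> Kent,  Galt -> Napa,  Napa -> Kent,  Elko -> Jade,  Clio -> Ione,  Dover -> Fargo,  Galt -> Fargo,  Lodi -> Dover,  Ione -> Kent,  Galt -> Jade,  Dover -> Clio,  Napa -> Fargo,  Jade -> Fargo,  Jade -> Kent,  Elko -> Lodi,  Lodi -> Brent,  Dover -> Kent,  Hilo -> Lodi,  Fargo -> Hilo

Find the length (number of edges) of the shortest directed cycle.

4

For each vertex v, BFS finds the shortest path from v back to v.
The shortest such closed walk is Hilo → Lodi → Dover → Fargo → Hilo, length 4.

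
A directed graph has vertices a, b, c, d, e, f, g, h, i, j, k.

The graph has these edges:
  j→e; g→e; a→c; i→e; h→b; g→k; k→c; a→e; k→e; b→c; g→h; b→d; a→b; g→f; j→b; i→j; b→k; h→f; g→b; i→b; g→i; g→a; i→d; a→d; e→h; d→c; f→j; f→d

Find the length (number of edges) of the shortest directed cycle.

4

For each vertex v, BFS finds the shortest path from v back to v.
The shortest such closed walk is f → j → e → h → f, length 4.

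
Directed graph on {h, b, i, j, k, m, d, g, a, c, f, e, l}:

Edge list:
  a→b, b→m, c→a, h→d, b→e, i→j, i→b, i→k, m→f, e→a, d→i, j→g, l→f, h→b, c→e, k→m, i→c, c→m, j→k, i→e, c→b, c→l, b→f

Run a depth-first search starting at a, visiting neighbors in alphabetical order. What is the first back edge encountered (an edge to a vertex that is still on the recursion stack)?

e->a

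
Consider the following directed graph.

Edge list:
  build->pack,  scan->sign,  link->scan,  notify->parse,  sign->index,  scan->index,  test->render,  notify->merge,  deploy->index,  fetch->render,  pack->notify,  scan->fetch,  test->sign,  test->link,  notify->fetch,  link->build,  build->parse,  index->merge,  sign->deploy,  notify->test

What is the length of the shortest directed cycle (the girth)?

5

For each vertex v, BFS finds the shortest path from v back to v.
The shortest such closed walk is pack → notify → test → link → build → pack, length 5.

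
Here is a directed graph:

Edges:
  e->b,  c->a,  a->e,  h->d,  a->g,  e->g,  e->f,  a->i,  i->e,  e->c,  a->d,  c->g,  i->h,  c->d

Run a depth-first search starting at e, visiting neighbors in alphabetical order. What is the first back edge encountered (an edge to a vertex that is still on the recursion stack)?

a->e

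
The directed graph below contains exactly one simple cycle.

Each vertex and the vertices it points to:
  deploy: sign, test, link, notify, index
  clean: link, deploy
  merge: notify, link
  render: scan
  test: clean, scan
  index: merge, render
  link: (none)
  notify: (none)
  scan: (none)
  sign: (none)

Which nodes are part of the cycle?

DFS with gray/black marking from deploy:
deploy gray
  sign gray
  sign black
  test gray
    clean gray
      link gray
      link black
      clean→deploy: deploy is gray → back edge
Back edge closes the cycle deploy → test → clean → deploy; its vertices are {test, clean, deploy}.

test, clean, deploy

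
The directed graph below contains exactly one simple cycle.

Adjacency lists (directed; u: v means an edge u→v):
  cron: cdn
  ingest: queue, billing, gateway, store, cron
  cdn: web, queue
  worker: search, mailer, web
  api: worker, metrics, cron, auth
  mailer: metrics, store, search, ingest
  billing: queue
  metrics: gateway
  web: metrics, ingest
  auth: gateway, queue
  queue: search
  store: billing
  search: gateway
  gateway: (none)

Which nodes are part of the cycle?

DFS with gray/black marking from cron:
cron gray
  cdn gray
    web gray
      metrics gray
        gateway gray
        gateway black
      metrics black
      ingest gray
        queue gray
          search gray
            search→gateway: gateway black — skip
          search black
        queue black
        billing gray
          billing→queue: queue black — skip
        billing black
        ingest→gateway: gateway black — skip
        store gray
          store→billing: billing black — skip
        store black
        ingest→cron: cron is gray → back edge
Back edge closes the cycle cron → cdn → web → ingest → cron; its vertices are {cdn, web, cron, ingest}.

cdn, web, cron, ingest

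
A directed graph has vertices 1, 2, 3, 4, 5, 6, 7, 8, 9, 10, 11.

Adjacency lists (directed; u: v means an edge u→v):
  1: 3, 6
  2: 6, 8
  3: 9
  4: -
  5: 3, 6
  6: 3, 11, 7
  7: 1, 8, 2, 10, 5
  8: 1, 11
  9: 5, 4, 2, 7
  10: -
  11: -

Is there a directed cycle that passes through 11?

No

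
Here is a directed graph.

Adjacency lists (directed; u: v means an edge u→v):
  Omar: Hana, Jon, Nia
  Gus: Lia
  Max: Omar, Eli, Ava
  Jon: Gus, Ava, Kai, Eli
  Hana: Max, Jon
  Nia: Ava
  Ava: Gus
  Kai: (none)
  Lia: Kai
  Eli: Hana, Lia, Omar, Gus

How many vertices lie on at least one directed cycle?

A vertex is on a directed cycle iff it belongs to a strongly connected component of size ≥ 2 (or has a self-loop).
The vertices on cycles are {Eli, Jon, Max, Hana, Omar} — 5 in total.

5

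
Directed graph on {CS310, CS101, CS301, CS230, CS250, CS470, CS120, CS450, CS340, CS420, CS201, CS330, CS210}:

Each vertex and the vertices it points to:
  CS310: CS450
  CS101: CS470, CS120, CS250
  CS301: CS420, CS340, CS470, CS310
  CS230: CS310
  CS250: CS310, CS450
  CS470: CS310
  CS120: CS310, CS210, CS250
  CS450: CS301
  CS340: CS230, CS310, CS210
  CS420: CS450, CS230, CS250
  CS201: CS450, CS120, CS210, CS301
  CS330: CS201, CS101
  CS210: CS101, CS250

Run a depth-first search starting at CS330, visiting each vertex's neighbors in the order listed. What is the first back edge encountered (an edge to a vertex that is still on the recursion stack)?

CS420→CS450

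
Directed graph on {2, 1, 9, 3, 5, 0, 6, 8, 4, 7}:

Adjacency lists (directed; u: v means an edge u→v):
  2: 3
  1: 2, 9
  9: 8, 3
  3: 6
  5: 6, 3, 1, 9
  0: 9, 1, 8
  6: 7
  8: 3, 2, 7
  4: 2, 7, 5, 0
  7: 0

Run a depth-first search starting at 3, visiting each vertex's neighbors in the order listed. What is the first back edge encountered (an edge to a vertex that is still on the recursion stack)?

8→3

DFS from 3 (visiting each vertex's neighbors in the order listed); mark gray on enter, black on exit:
3 gray
  6 gray
    7 gray
      0 gray
        9 gray
          8 gray
            8→3: 3 is gray → back edge
First back edge: 8 → 3.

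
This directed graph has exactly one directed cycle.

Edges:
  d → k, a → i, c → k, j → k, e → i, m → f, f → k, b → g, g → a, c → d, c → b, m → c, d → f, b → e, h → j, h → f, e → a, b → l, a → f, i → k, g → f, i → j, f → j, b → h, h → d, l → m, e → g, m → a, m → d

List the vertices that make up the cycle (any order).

b, c, l, m

DFS with gray/black marking from b:
b gray
  l gray
    m gray
      d gray
        f gray
          k gray
          k black
          j gray
            j→k: k black — skip
          j black
        f black
        d→k: k black — skip
      d black
      m→f: f black — skip
      c gray
        c→b: b is gray → back edge
Back edge closes the cycle b → l → m → c → b; its vertices are {b, c, l, m}.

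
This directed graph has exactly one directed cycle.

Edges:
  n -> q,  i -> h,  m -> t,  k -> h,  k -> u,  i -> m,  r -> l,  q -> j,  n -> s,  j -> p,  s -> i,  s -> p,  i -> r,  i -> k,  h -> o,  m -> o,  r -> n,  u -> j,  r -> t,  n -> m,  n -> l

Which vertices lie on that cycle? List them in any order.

DFS with gray/black marking from s:
s gray
  p gray
  p black
  i gray
    h gray
      o gray
      o black
    h black
    m gray
      m→o: o black — skip
      t gray
      t black
    m black
    r gray
      l gray
      l black
      n gray
        n→m: m black — skip
        n→l: l black — skip
        q gray
          j gray
            j→p: p black — skip
          j black
        q black
        n→s: s is gray → back edge
Back edge closes the cycle s → i → r → n → s; its vertices are {i, n, r, s}.

i, n, r, s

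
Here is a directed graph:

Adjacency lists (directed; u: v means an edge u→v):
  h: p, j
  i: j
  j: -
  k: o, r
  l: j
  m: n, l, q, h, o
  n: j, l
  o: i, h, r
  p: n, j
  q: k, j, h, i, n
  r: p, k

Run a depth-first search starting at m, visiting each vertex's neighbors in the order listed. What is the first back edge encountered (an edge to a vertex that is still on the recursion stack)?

DFS from m (visiting each vertex's neighbors in the order listed); mark gray on enter, black on exit:
m gray
  n gray
    j gray
    j black
    l gray
      l→j: j black — skip
    l black
  n black
  m→l: l black — skip
  q gray
    k gray
      o gray
        i gray
          i→j: j black — skip
        i black
        h gray
          p gray
            p→n: n black — skip
            p→j: j black — skip
          p black
          h→j: j black — skip
        h black
        r gray
          r→p: p black — skip
          r→k: k is gray → back edge
First back edge: r → k.

r→k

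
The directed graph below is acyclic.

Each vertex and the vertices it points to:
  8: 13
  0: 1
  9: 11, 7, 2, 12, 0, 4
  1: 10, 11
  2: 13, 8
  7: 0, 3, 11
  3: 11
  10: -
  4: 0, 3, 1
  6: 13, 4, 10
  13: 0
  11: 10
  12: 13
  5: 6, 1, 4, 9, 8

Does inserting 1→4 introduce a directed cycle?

Adding 1→4 creates a cycle iff 4 can already reach 1.
Path from 4: 4 → 1.
So 4 → … → 1 → 4 is a cycle.

Yes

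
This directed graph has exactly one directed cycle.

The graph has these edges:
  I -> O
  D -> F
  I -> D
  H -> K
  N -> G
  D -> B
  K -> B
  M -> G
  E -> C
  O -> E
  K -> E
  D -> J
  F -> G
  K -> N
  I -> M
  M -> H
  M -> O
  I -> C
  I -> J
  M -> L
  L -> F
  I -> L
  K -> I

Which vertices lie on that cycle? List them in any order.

H, I, K, M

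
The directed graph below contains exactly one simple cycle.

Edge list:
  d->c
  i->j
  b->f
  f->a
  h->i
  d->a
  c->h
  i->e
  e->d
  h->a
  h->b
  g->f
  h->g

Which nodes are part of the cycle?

DFS with gray/black marking from c:
c gray
  h gray
    g gray
      f gray
        a gray
        a black
      f black
    g black
    i gray
      j gray
      j black
      e gray
        d gray
          d→c: c is gray → back edge
Back edge closes the cycle c → h → i → e → d → c; its vertices are {c, d, e, h, i}.

c, d, e, h, i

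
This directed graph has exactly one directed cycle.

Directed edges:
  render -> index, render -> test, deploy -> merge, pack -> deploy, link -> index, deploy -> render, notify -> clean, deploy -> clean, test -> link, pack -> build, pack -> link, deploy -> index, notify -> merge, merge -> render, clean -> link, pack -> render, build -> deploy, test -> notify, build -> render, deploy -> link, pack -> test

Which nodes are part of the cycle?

test, merge, notify, render

DFS with gray/black marking from test:
test gray
  link gray
    index gray
    index black
  link black
  notify gray
    clean gray
      clean→link: link black — skip
    clean black
    merge gray
      render gray
        render→index: index black — skip
        render→test: test is gray → back edge
Back edge closes the cycle test → notify → merge → render → test; its vertices are {test, merge, notify, render}.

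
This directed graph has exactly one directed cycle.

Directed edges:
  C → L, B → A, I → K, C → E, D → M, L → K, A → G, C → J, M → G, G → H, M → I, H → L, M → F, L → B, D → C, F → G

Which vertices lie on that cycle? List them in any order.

DFS with gray/black marking from L:
L gray
  K gray
  K black
  B gray
    A gray
      G gray
        H gray
          H→L: L is gray → back edge
Back edge closes the cycle L → B → A → G → H → L; its vertices are {A, B, G, H, L}.

A, B, G, H, L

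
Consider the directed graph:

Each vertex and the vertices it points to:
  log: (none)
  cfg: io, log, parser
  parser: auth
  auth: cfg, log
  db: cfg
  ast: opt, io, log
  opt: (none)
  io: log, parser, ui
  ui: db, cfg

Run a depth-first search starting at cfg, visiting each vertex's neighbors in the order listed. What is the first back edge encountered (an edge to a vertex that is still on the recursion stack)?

auth->cfg

DFS from cfg (visiting each vertex's neighbors in the order listed); mark gray on enter, black on exit:
cfg gray
  io gray
    log gray
    log black
    parser gray
      auth gray
        auth→cfg: cfg is gray → back edge
First back edge: auth → cfg.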